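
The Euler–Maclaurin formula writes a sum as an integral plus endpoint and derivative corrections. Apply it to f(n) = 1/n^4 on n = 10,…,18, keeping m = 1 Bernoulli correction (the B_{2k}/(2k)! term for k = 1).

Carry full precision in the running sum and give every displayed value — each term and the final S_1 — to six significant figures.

The integral term ∫_10^18 1/x^4 dx = 0.000276177.
½[f(10) + f(18)] = ½[0.000100000 + 9.52599e-06] = 5.47630e-05.
Integral + boundary = 0.000330940.
Order-1 term: 1/12 · (-2.11689e-06 − (-4.00000e-05)) = 3.15693e-06.

S_1 ≈ 0.000334097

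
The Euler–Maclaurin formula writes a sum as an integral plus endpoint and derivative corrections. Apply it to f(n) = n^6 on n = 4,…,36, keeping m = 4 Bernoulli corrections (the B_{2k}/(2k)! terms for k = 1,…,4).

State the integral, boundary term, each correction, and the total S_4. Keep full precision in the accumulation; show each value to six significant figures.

Integral: ∫_4^36 x^6 dx = 1.11949e+10.
Boundary: ½(f(4) + f(36)) = ½(4096.00 + 2.17678e+09) = 1.08839e+09.
So far: 1.22833e+10.
k=1: B_{2}/(2)! × [f^{(1)}(36) − f^{(1)}(4)] = 1/12 × (3.62797e+08 − 6144.00) = 3.02326e+07.
Running total after k=1: 1.23135e+10.
k=2: B_{4}/(4)! × [f^{(3)}(36) − f^{(3)}(4)] = −1/720 × (5.59872e+06 − 7680.00) = -7765.33.
Running total after k=2: 1.23135e+10.
k=3: B_{6}/(6)! × [f^{(5)}(36) − f^{(5)}(4)] = 1/30240 × (25920.0 − 2880.00) = 0.761905.
Running total after k=3: 1.23135e+10.
k=4: B_{8}/(8)! × [f^{(7)}(36) − f^{(7)}(4)] = −1/1209600 × (0.00000 − 0.00000) = 0.00000.

S_4 ≈ 1.23135e+10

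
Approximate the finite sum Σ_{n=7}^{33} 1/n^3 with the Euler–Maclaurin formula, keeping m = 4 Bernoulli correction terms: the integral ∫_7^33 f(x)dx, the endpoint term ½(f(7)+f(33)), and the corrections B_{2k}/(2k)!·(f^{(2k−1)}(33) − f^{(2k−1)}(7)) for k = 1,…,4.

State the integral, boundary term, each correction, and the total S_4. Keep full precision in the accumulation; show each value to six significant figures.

The integral term ∫_7^33 1/x^3 dx = 0.00974494.
Endpoint term: (f(7) + f(33))/2 = (0.00291545 + 2.78265e-05)/2 = 0.00147164.
So far: 0.0112166.
k=1: B_{2}/(2)! × [f^{(1)}(33) − f^{(1)}(7)] = 1/12 × (-2.52968e-06 − (-0.00124948)) = 0.000103912.
After k=1: 0.0113205.
k=2: B_{4}/(4)! × [f^{(3)}(33) − f^{(3)}(7)] = −1/720 × (-4.64588e-08 − (-0.000509992)) = -7.08257e-07.
After k=2: 0.0113198.
k=3: B_{6}/(6)! × [f^{(5)}(33) − f^{(5)}(7)] = 1/30240 × (-1.79180e-09 − (-0.000437136)) = 1.44555e-08.
After k=3: 0.0113198.
k=4: B_{8}/(8)! × [f^{(7)}(33) − f^{(7)}(7)] = −1/1209600 × (-1.18466e-10 − (-0.000642322)) = -5.31020e-10.

S_4 ≈ 0.0113198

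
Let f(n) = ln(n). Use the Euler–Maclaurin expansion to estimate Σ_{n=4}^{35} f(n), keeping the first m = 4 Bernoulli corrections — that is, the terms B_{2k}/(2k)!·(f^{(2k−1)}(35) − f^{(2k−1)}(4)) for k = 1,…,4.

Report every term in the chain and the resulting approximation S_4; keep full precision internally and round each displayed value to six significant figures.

Integral: ∫_4^35 ln(x) dx = 87.8920.
½[f(4) + f(35)] = ½[1.38629 + 3.55535] = 2.47082.
So far: 90.3628.
k=1: B_{2}/(2)! × [f^{(1)}(35) − f^{(1)}(4)] = 1/12 × (0.0285714 − 0.250000) = -0.0184524.
Partial sum through k=1: 90.3444.
k=2: B_{4}/(4)! × [f^{(3)}(35) − f^{(3)}(4)] = −1/720 × (4.66472e-05 − 0.0312500) = 4.33380e-05.
Partial sum through k=2: 90.3444.
k=3: B_{6}/(6)! × [f^{(5)}(35) − f^{(5)}(4)] = 1/30240 × (4.56952e-07 − 0.0234375) = -7.75034e-07.
Partial sum through k=3: 90.3444.
k=4: B_{8}/(8)! × [f^{(7)}(35) − f^{(7)}(4)] = −1/1209600 × (1.11907e-08 − 0.0439453) = 3.63304e-08.

S_4 ≈ 90.3444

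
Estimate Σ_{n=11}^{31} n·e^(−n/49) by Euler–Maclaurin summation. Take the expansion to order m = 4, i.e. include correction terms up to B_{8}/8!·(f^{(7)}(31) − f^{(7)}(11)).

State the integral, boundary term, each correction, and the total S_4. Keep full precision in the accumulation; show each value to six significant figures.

The integral term ∫_11^31 x·e^(−x/49) dx = 266.608.
Boundary: ½(f(11) + f(31)) = ½(8.78816 + 16.4666) = 12.6274.
So far: 279.235.
Correction k=1: B_{2}/2! · (f^{(1)}(31) − f^{(1)}(11)) = 1/12 · (0.195128 − 0.619574) = -0.0353705.
Running total after k=1: 279.200.
Correction k=2: B_{4}/4! · (f^{(3)}(31) − f^{(3)}(11)) = −1/720 · (0.000523736 − 0.000923541) = 5.55285e-07.
Running total after k=2: 279.200.
Correction k=3: B_{6}/6! · (f^{(5)}(31) − f^{(5)}(11)) = 1/30240 · (4.02416e-07 − 6.61821e-07) = -8.57821e-12.
Running total after k=3: 279.200.
Correction k=4: B_{8}/8! · (f^{(7)}(31) − f^{(7)}(11)) = −1/1209600 · (2.44357e-10 − 3.91085e-10) = 1.21303e-16.

S_4 ≈ 279.200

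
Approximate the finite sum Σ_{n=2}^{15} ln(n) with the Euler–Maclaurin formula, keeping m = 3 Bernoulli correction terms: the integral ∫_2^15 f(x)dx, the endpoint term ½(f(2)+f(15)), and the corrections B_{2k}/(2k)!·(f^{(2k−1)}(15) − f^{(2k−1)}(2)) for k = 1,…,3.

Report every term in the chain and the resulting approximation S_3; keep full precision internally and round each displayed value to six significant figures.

S_3 ≈ 27.8993

The integral term ∫_2^15 ln(x) dx = 26.2345.
Endpoint term: (f(2) + f(15))/2 = (0.693147 + 2.70805)/2 = 1.70060.
Integral + boundary = 27.9351.
Correction k=1: B_{2}/2! · (f^{(1)}(15) − f^{(1)}(2)) = 1/12 · (0.0666667 − 0.500000) = -0.0361111.
After k=1: 27.8989.
Correction k=2: B_{4}/4! · (f^{(3)}(15) − f^{(3)}(2)) = −1/720 · (0.000592593 − 0.250000) = 0.000346399.
After k=2: 27.8993.
Correction k=3: B_{6}/6! · (f^{(5)}(15) − f^{(5)}(2)) = 1/30240 · (3.16049e-05 − 0.750000) = -2.48005e-05.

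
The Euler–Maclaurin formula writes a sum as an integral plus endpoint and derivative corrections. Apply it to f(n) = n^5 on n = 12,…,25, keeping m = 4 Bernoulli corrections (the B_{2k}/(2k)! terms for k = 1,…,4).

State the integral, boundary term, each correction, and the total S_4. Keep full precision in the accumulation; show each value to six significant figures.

∫_12^25 x^5 dx evaluates to 4.01924e+07.
½[f(12) + f(25)] = ½[248832 + 9.76562e+06] = 5.00723e+06.
So far: 4.51997e+07.
Correction k=1: B_{2}/2! · (f^{(1)}(25) − f^{(1)}(12)) = 1/12 · (1.95312e+06 − 103680) = 154120.
Running total after k=1: 4.53538e+07.
Correction k=2: B_{4}/4! · (f^{(3)}(25) − f^{(3)}(12)) = −1/720 · (37500.0 − 8640.00) = -40.0833.
Running total after k=2: 4.53537e+07.
Correction k=3: B_{6}/6! · (f^{(5)}(25) − f^{(5)}(12)) = 1/30240 · (120.000 − 120.000) = 0.00000.
Running total after k=3: 4.53537e+07.
Correction k=4: B_{8}/8! · (f^{(7)}(25) − f^{(7)}(12)) = −1/1209600 · (0.00000 − 0.00000) = 0.00000.

S_4 ≈ 4.53537e+07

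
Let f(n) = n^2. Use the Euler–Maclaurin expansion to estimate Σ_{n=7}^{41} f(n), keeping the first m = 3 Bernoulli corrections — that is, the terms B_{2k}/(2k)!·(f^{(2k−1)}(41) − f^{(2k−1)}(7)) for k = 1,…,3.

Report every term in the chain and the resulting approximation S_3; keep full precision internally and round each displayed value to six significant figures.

∫_7^41 x^2 dx evaluates to 22859.3.
½[f(7) + f(41)] = ½[49.0000 + 1681.00] = 865.000.
So far: 23724.3.
Order-1 term: 1/12 · (82.0000 − 14.0000) = 5.66667.
Partial sum through k=1: 23730.0.
Order-2 term: −1/720 · (0.00000 − 0.00000) = 0.00000.
Partial sum through k=2: 23730.0.
Order-3 term: 1/30240 · (0.00000 − 0.00000) = 0.00000.

S_3 ≈ 23730.0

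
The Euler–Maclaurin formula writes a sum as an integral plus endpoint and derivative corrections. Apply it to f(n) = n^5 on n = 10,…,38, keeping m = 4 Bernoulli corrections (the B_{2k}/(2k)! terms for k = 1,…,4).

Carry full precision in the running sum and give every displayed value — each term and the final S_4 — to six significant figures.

Integral: ∫_10^38 x^5 dx = 5.01656e+08.
Boundary: ½(f(10) + f(38)) = ½(100000 + 7.92352e+07) = 3.96676e+07.
Running total after boundary: 5.41324e+08.
k=1: B_{2}/(2)! × [f^{(1)}(38) − f^{(1)}(10)] = 1/12 × (1.04257e+07 − 50000.0) = 864640.
After k=1: 5.42188e+08.
k=2: B_{4}/(4)! × [f^{(3)}(38) − f^{(3)}(10)] = −1/720 × (86640.0 − 6000.00) = -112.000.
After k=2: 5.42188e+08.
k=3: B_{6}/(6)! × [f^{(5)}(38) − f^{(5)}(10)] = 1/30240 × (120.000 − 120.000) = 0.00000.
After k=3: 5.42188e+08.
k=4: B_{8}/(8)! × [f^{(7)}(38) − f^{(7)}(10)] = −1/1209600 × (0.00000 − 0.00000) = 0.00000.

S_4 ≈ 5.42188e+08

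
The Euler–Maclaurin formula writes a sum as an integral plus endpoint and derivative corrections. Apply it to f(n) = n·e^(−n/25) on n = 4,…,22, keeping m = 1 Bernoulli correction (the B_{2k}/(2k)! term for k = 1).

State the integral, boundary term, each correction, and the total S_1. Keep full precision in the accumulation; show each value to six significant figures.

S_1 ≈ 136.646

The integral term ∫_4^22 x·e^(−x/25) dx = 130.434.
Boundary: ½(f(4) + f(22)) = ½(3.40858 + 9.12522) = 6.26690.
Running total after boundary: 136.701.
k=1: B_{2}/(2)! × [f^{(1)}(22) − f^{(1)}(4)] = 1/12 × (0.0497739 − 0.715801) = -0.0555022.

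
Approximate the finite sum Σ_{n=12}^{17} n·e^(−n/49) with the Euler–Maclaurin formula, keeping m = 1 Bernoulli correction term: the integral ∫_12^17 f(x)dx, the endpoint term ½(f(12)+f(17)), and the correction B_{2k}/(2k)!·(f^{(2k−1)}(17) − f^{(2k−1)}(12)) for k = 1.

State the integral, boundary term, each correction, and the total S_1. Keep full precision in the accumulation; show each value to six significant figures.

Integral: ∫_12^17 x·e^(−x/49) dx = 53.7942.
Endpoint term: (f(12) + f(17))/2 = (9.39341 + 12.0164)/2 = 10.7049.
Integral + boundary = 64.4991.
k=1: B_{2}/(2)! × [f^{(1)}(17) − f^{(1)}(12)] = 1/12 × (0.461615 − 0.591082) = -0.0107889.

S_1 ≈ 64.4883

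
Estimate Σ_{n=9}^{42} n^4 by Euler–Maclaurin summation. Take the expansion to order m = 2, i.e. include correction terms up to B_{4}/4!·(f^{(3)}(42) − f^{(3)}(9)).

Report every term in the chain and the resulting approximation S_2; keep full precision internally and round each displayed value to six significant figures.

S_2 ≈ 2.77100e+07

∫_9^42 x^4 dx evaluates to 2.61264e+07.
Boundary: ½(f(9) + f(42)) = ½(6561.00 + 3.11170e+06) = 1.55913e+06.
Integral + boundary = 2.76856e+07.
Correction k=1: B_{2}/2! · (f^{(1)}(42) − f^{(1)}(9)) = 1/12 · (296352 − 2916.00) = 24453.0.
After k=1: 2.77100e+07.
Correction k=2: B_{4}/4! · (f^{(3)}(42) − f^{(3)}(9)) = −1/720 · (1008.00 − 216.000) = -1.10000.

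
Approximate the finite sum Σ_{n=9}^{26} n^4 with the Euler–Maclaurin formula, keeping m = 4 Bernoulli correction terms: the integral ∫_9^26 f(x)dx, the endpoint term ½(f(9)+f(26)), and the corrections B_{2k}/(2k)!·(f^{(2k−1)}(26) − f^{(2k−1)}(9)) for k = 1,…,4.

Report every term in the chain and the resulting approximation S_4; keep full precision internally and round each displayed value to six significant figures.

The integral term ∫_9^26 x^4 dx = 2.36447e+06.
Boundary: ½(f(9) + f(26)) = ½(6561.00 + 456976) = 231768.
Integral + boundary = 2.59623e+06.
Order-1 term: 1/12 · (70304.0 − 2916.00) = 5615.67.
Running total after k=1: 2.60185e+06.
Order-2 term: −1/720 · (624.000 − 216.000) = -0.566667.
Running total after k=2: 2.60185e+06.
Order-3 term: 1/30240 · (0.00000 − 0.00000) = 0.00000.
Running total after k=3: 2.60185e+06.
Order-4 term: −1/1209600 · (0.00000 − 0.00000) = 0.00000.

S_4 ≈ 2.60185e+06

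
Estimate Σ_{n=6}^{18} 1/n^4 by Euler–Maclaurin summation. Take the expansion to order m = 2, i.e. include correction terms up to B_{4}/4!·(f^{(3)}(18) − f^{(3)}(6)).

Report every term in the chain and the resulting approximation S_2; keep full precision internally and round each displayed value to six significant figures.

Integral: ∫_6^18 1/x^4 dx = 0.00148605.
½[f(6) + f(18)] = ½[0.000771605 + 9.52599e-06] = 0.000390565.
Running total after boundary: 0.00187662.
k=1: B_{2}/(2)! × [f^{(1)}(18) − f^{(1)}(6)] = 1/12 × (-2.11689e-06 − (-0.000514403)) = 4.26905e-05.
Running total after k=1: 0.00191931.
k=2: B_{4}/(4)! × [f^{(3)}(18) − f^{(3)}(6)] = −1/720 × (-1.96008e-07 − (-0.000428669)) = -5.95102e-07.

S_2 ≈ 0.00191871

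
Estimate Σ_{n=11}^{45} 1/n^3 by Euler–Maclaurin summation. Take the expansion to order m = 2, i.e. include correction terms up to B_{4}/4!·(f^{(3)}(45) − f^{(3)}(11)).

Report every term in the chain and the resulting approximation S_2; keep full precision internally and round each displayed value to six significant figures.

∫_11^45 1/x^3 dx evaluates to 0.00388532.
Endpoint term: (f(11) + f(45))/2 = (0.000751315 + 1.09739e-05)/2 = 0.000381144.
So far: 0.00426646.
k=1: B_{2}/(2)! × [f^{(1)}(45) − f^{(1)}(11)] = 1/12 × (-7.31596e-07 − (-0.000204904)) = 1.70144e-05.
Running total after k=1: 0.00428348.
k=2: B_{4}/(4)! × [f^{(3)}(45) − f^{(3)}(11)] = −1/720 × (-7.22564e-09 − (-3.38684e-05)) = -4.70295e-08.

S_2 ≈ 0.00428343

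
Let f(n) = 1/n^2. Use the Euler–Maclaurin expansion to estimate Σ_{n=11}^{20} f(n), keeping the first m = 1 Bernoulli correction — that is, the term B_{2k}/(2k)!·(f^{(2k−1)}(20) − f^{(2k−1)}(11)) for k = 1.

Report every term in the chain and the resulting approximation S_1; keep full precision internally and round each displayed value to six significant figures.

S_1 ≈ 0.0463957

Integral: ∫_11^20 1/x^2 dx = 0.0409091.
Endpoint term: (f(11) + f(20))/2 = (0.00826446 + 0.00250000)/2 = 0.00538223.
Integral + boundary = 0.0462913.
Order-1 term: 1/12 · (-0.000250000 − (-0.00150263)) = 0.000104386.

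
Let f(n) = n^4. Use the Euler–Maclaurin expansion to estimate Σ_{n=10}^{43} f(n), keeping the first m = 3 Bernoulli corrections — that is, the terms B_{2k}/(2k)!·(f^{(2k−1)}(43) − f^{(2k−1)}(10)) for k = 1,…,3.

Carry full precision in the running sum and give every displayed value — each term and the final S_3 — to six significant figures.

The integral term ∫_10^43 x^4 dx = 2.93817e+07.
Endpoint term: (f(10) + f(43))/2 = (10000.0 + 3.41880e+06)/2 = 1.71440e+06.
So far: 3.10961e+07.
Order-1 term: 1/12 · (318028 − 4000.00) = 26169.0.
After k=1: 3.11223e+07.
Order-2 term: −1/720 · (1032.00 − 240.000) = -1.10000.
After k=2: 3.11223e+07.
Order-3 term: 1/30240 · (0.00000 − 0.00000) = 0.00000.

S_3 ≈ 3.11223e+07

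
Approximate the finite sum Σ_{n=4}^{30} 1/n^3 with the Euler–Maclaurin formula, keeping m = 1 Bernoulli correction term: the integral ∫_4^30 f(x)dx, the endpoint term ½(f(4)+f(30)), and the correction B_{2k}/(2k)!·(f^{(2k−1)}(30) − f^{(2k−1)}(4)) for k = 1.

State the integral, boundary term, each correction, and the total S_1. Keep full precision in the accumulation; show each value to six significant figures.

S_1 ≈ 0.0395017

∫_4^30 1/x^3 dx evaluates to 0.0306944.
½[f(4) + f(30)] = ½[0.0156250 + 3.70370e-05] = 0.00783102.
So far: 0.0385255.
Correction k=1: B_{2}/2! · (f^{(1)}(30) − f^{(1)}(4)) = 1/12 · (-3.70370e-06 − (-0.0117188)) = 0.000976254.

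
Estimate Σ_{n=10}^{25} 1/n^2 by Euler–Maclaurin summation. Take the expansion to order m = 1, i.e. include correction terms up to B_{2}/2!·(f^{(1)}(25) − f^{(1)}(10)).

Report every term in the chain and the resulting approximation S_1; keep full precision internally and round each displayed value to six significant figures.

Integral: ∫_10^25 1/x^2 dx = 0.0600000.
Endpoint term: (f(10) + f(25))/2 = (0.0100000 + 0.00160000)/2 = 0.00580000.
So far: 0.0658000.
Correction k=1: B_{2}/2! · (f^{(1)}(25) − f^{(1)}(10)) = 1/12 · (-0.000128000 − (-0.00200000)) = 0.000156000.

S_1 ≈ 0.0659560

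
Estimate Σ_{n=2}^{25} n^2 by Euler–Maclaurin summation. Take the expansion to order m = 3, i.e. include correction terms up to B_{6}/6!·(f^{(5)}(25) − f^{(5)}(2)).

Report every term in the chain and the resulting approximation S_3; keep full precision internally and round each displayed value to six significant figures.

The integral term ∫_2^25 x^2 dx = 5205.67.
Endpoint term: (f(2) + f(25))/2 = (4.00000 + 625.000)/2 = 314.500.
Integral + boundary = 5520.17.
Correction k=1: B_{2}/2! · (f^{(1)}(25) − f^{(1)}(2)) = 1/12 · (50.0000 − 4.00000) = 3.83333.
Running total after k=1: 5524.00.
Correction k=2: B_{4}/4! · (f^{(3)}(25) − f^{(3)}(2)) = −1/720 · (0.00000 − 0.00000) = 0.00000.
Running total after k=2: 5524.00.
Correction k=3: B_{6}/6! · (f^{(5)}(25) − f^{(5)}(2)) = 1/30240 · (0.00000 − 0.00000) = 0.00000.

S_3 ≈ 5524.00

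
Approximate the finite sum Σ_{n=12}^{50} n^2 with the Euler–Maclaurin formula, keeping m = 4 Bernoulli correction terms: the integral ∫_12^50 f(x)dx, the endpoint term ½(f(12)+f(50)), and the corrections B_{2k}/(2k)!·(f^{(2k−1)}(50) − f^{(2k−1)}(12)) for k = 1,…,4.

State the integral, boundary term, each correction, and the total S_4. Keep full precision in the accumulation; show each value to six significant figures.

The integral term ∫_12^50 x^2 dx = 41090.7.
½[f(12) + f(50)] = ½[144.000 + 2500.00] = 1322.00.
Running total after boundary: 42412.7.
k=1: B_{2}/(2)! × [f^{(1)}(50) − f^{(1)}(12)] = 1/12 × (100.000 − 24.0000) = 6.33333.
Running total after k=1: 42419.0.
k=2: B_{4}/(4)! × [f^{(3)}(50) − f^{(3)}(12)] = −1/720 × (0.00000 − 0.00000) = 0.00000.
Running total after k=2: 42419.0.
k=3: B_{6}/(6)! × [f^{(5)}(50) − f^{(5)}(12)] = 1/30240 × (0.00000 − 0.00000) = 0.00000.
Running total after k=3: 42419.0.
k=4: B_{8}/(8)! × [f^{(7)}(50) − f^{(7)}(12)] = −1/1209600 × (0.00000 − 0.00000) = 0.00000.

S_4 ≈ 42419.0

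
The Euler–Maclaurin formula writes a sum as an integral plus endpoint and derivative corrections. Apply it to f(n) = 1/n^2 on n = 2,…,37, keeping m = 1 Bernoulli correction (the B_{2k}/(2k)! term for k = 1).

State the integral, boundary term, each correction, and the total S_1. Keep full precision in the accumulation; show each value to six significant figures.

The integral term ∫_2^37 1/x^2 dx = 0.472973.
½[f(2) + f(37)] = ½[0.250000 + 0.000730460] = 0.125365.
Running total after boundary: 0.598338.
Correction k=1: B_{2}/2! · (f^{(1)}(37) − f^{(1)}(2)) = 1/12 · (-3.94843e-05 − (-0.250000)) = 0.0208300.

S_1 ≈ 0.619168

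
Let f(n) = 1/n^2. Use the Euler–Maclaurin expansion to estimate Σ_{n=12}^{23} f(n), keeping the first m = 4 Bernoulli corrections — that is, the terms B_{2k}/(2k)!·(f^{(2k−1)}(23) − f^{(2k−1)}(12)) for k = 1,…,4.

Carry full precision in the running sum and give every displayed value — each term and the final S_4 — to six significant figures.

S_4 ≈ 0.0443551

∫_12^23 1/x^2 dx evaluates to 0.0398551.
Endpoint term: (f(12) + f(23))/2 = (0.00694444 + 0.00189036)/2 = 0.00441740.
Running total after boundary: 0.0442725.
Order-1 term: 1/12 · (-0.000164379 − (-0.00115741)) = 8.27524e-05.
Running total after k=1: 0.0443552.
Order-2 term: −1/720 · (-3.72883e-06 − (-9.64506e-05)) = -1.28780e-07.
Running total after k=2: 0.0443551.
Order-3 term: 1/30240 · (-2.11465e-07 − (-2.00939e-05)) = 6.57487e-10.
Running total after k=3: 0.0443551.
Order-4 term: −1/1209600 · (-2.23857e-08 − (-7.81429e-06)) = -6.44172e-12.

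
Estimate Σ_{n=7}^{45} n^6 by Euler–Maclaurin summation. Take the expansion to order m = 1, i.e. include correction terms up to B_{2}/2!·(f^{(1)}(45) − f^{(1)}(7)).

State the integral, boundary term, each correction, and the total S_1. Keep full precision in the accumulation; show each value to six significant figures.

∫_7^45 x^6 dx evaluates to 5.33812e+10.
Endpoint term: (f(7) + f(45))/2 = (117649 + 8.30377e+09)/2 = 4.15194e+09.
Integral + boundary = 5.75332e+10.
Order-1 term: 1/12 · (1.10717e+09 − 100842) = 9.22557e+07.

S_1 ≈ 5.76254e+10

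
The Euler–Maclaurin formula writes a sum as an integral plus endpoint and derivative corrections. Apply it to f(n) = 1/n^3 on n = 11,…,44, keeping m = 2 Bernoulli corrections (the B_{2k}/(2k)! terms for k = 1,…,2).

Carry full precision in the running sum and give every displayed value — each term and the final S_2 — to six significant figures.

S_2 ≈ 0.00427246

∫_11^44 1/x^3 dx evaluates to 0.00387397.
Endpoint term: (f(11) + f(44))/2 = (0.000751315 + 1.17393e-05)/2 = 0.000381527.
So far: 0.00425549.
Correction k=1: B_{2}/2! · (f^{(1)}(44) − f^{(1)}(11)) = 1/12 · (-8.00406e-07 − (-0.000204904)) = 1.70086e-05.
Partial sum through k=1: 0.00427250.
Correction k=2: B_{4}/4! · (f^{(3)}(44) − f^{(3)}(11)) = −1/720 · (-8.26866e-09 − (-3.38684e-05)) = -4.70280e-08.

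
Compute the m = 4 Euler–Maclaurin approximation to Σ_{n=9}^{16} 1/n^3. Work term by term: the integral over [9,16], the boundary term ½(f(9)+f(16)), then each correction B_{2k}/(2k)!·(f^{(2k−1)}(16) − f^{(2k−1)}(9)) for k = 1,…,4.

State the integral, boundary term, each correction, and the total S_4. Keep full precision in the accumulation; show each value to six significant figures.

S_4 ≈ 0.00506180

Integral: ∫_9^16 1/x^3 dx = 0.00421971.
½[f(9) + f(16)] = ½[0.00137174 + 0.000244141] = 0.000807941.
So far: 0.00502766.
Order-1 term: 1/12 · (-4.57764e-05 − (-0.000457247)) = 3.42893e-05.
Partial sum through k=1: 0.00506195.
Order-2 term: −1/720 · (-3.57628e-06 − (-0.000112901)) = -1.51839e-07.
Partial sum through k=2: 0.00506179.
Order-3 term: 1/30240 · (-5.86733e-07 − (-5.85410e-05)) = 1.91648e-09.
Partial sum through k=3: 0.00506180.
Order-4 term: −1/1209600 · (-1.65019e-07 − (-5.20365e-05)) = -4.28832e-11.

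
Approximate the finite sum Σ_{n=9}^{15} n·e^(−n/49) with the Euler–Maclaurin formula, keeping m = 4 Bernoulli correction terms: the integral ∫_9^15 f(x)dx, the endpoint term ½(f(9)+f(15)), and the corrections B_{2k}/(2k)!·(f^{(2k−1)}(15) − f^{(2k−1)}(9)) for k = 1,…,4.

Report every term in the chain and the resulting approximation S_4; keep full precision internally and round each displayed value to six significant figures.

S_4 ≈ 65.3612

∫_9^15 x·e^(−x/49) dx evaluates to 56.1080.
½[f(9) + f(15)] = ½[7.48987 + 11.0444] = 9.26716.
So far: 65.3752.
Correction k=1: B_{2}/2! · (f^{(1)}(15) − f^{(1)}(9)) = 1/12 · (0.510900 − 0.679353) = -0.0140378.
Partial sum through k=1: 65.3612.
Correction k=2: B_{4}/4! · (f^{(3)}(15) − f^{(3)}(9)) = −1/720 · (0.000826111 − 0.000976163) = 2.08406e-07.
Partial sum through k=2: 65.3612.
Correction k=3: B_{6}/6! · (f^{(5)}(15) − f^{(5)}(9)) = 1/30240 · (5.99515e-07 − 6.95286e-07) = -3.16701e-12.
Partial sum through k=3: 65.3612.
Correction k=4: B_{8}/8! · (f^{(7)}(15) − f^{(7)}(9)) = −1/1209600 · (3.56085e-10 − 4.09832e-10) = 4.44332e-17.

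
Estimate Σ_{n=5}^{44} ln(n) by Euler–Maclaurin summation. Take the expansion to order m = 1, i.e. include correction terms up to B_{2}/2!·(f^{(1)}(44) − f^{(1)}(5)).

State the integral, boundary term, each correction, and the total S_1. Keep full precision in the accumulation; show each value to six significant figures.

S_1 ≈ 122.139

∫_5^44 ln(x) dx evaluates to 119.457.
Endpoint term: (f(5) + f(44))/2 = (1.60944 + 3.78419)/2 = 2.69681.
Integral + boundary = 122.154.
Order-1 term: 1/12 · (0.0227273 − 0.200000) = -0.0147727.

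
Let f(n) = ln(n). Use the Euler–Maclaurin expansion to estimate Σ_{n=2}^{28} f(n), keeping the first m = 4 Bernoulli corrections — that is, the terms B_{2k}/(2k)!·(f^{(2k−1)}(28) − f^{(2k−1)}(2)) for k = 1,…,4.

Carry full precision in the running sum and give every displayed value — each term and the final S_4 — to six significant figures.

S_4 ≈ 67.8897

The integral term ∫_2^28 ln(x) dx = 65.9154.
Endpoint term: (f(2) + f(28))/2 = (0.693147 + 3.33220)/2 = 2.01268.
Running total after boundary: 67.9281.
Order-1 term: 1/12 · (0.0357143 − 0.500000) = -0.0386905.
After k=1: 67.8894.
Order-2 term: −1/720 · (9.11079e-05 − 0.250000) = 0.000347096.
After k=2: 67.8898.
Order-3 term: 1/30240 · (1.39451e-06 − 0.750000) = -2.48015e-05.
After k=3: 67.8897.
Order-4 term: −1/1209600 · (5.33613e-08 − 5.62500) = 4.65030e-06.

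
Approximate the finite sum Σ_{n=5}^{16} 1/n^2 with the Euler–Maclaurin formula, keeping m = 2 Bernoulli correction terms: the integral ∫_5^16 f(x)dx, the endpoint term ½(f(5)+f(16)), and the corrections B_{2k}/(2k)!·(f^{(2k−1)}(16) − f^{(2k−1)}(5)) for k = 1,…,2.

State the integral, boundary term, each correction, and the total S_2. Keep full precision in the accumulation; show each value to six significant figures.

∫_5^16 1/x^2 dx evaluates to 0.137500.
½[f(5) + f(16)] = ½[0.0400000 + 0.00390625] = 0.0219531.
Running total after boundary: 0.159453.
k=1: B_{2}/(2)! × [f^{(1)}(16) − f^{(1)}(5)] = 1/12 × (-0.000488281 − (-0.0160000)) = 0.00129264.
After k=1: 0.160746.
k=2: B_{4}/(4)! × [f^{(3)}(16) − f^{(3)}(5)] = −1/720 × (-2.28882e-05 − (-0.00768000)) = -1.06349e-05.

S_2 ≈ 0.160735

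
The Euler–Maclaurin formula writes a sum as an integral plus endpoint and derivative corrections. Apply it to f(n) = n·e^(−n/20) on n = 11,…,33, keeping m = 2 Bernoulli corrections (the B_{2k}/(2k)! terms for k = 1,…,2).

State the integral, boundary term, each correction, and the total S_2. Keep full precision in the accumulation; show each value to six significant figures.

The integral term ∫_11^33 x·e^(−x/20) dx = 154.136.
Endpoint term: (f(11) + f(33))/2 = (6.34645 + 6.33765)/2 = 6.34205.
So far: 160.478.
Order-1 term: 1/12 · (-0.124832 − 0.259627) = -0.0320383.
After k=1: 160.446.
Order-2 term: −1/720 · (0.000648168 − 0.00353382) = 4.00785e-06.

S_2 ≈ 160.446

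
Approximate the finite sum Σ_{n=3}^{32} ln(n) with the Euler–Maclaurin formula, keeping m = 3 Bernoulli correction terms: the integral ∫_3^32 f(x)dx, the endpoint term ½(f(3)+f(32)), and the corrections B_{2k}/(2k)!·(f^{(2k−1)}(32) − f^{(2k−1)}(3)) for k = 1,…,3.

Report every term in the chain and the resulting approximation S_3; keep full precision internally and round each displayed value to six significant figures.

S_3 ≈ 80.8648

Integral: ∫_3^32 ln(x) dx = 78.6077.
Boundary: ½(f(3) + f(32)) = ½(1.09861 + 3.46574) = 2.28217.
Running total after boundary: 80.8899.
k=1: B_{2}/(2)! × [f^{(1)}(32) − f^{(1)}(3)] = 1/12 × (0.0312500 − 0.333333) = -0.0251736.
After k=1: 80.8647.
k=2: B_{4}/(4)! × [f^{(3)}(32) − f^{(3)}(3)] = −1/720 × (6.10352e-05 − 0.0740741) = 0.000102796.
After k=2: 80.8648.
k=3: B_{6}/(6)! × [f^{(5)}(32) − f^{(5)}(3)] = 1/30240 × (7.15256e-07 − 0.0987654) = -3.26603e-06.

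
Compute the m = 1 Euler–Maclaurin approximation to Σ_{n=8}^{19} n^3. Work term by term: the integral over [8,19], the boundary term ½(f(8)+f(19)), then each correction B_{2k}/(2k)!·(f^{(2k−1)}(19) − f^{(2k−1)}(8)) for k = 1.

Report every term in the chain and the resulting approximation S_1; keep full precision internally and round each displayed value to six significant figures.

S_1 ≈ 35316.0

∫_8^19 x^3 dx evaluates to 31556.2.
½[f(8) + f(19)] = ½[512.000 + 6859.00] = 3685.50.
Running total after boundary: 35241.8.
k=1: B_{2}/(2)! × [f^{(1)}(19) − f^{(1)}(8)] = 1/12 × (1083.00 − 192.000) = 74.2500.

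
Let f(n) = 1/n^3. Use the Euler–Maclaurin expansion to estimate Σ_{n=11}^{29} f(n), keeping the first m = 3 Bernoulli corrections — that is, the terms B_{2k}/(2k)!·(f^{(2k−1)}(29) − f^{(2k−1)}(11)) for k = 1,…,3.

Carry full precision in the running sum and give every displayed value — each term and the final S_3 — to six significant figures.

∫_11^29 1/x^3 dx evaluates to 0.00353770.
Boundary: ½(f(11) + f(29)) = ½(0.000751315 + 4.10021e-05) = 0.000396158.
Running total after boundary: 0.00393386.
Order-1 term: 1/12 · (-4.24160e-06 − (-0.000204904)) = 1.67219e-05.
Partial sum through k=1: 0.00395058.
Order-2 term: −1/720 · (-1.00870e-07 − (-3.38684e-05)) = -4.68994e-08.
Partial sum through k=2: 0.00395053.
Order-3 term: 1/30240 · (-5.03752e-09 − (-1.17560e-05)) = 3.88590e-10.

S_3 ≈ 0.00395053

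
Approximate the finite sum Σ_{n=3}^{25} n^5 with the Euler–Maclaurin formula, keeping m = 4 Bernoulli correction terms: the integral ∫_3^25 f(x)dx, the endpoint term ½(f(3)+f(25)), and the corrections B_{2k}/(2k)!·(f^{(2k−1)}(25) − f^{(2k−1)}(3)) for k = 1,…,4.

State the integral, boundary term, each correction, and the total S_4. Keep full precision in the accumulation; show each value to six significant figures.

S_4 ≈ 4.57356e+07

The integral term ∫_3^25 x^5 dx = 4.06900e+07.
½[f(3) + f(25)] = ½[243.000 + 9.76562e+06] = 4.88293e+06.
So far: 4.55729e+07.
k=1: B_{2}/(2)! × [f^{(1)}(25) − f^{(1)}(3)] = 1/12 × (1.95312e+06 − 405.000) = 162727.
After k=1: 4.57356e+07.
k=2: B_{4}/(4)! × [f^{(3)}(25) − f^{(3)}(3)] = −1/720 × (37500.0 − 540.000) = -51.3333.
After k=2: 4.57356e+07.
k=3: B_{6}/(6)! × [f^{(5)}(25) − f^{(5)}(3)] = 1/30240 × (120.000 − 120.000) = 0.00000.
After k=3: 4.57356e+07.
k=4: B_{8}/(8)! × [f^{(7)}(25) − f^{(7)}(3)] = −1/1209600 × (0.00000 − 0.00000) = 0.00000.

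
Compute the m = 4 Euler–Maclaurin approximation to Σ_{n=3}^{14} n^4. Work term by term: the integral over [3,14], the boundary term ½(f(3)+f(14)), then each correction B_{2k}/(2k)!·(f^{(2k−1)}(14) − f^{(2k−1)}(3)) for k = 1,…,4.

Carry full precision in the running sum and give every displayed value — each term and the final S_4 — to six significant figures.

S_4 ≈ 127670

The integral term ∫_3^14 x^4 dx = 107516.
½[f(3) + f(14)] = ½[81.0000 + 38416.0] = 19248.5.
Integral + boundary = 126765.
Correction k=1: B_{2}/2! · (f^{(1)}(14) − f^{(1)}(3)) = 1/12 · (10976.0 − 108.000) = 905.667.
Running total after k=1: 127670.
Correction k=2: B_{4}/4! · (f^{(3)}(14) − f^{(3)}(3)) = −1/720 · (336.000 − 72.0000) = -0.366667.
Running total after k=2: 127670.
Correction k=3: B_{6}/6! · (f^{(5)}(14) − f^{(5)}(3)) = 1/30240 · (0.00000 − 0.00000) = 0.00000.
Running total after k=3: 127670.
Correction k=4: B_{8}/8! · (f^{(7)}(14) − f^{(7)}(3)) = −1/1209600 · (0.00000 − 0.00000) = 0.00000.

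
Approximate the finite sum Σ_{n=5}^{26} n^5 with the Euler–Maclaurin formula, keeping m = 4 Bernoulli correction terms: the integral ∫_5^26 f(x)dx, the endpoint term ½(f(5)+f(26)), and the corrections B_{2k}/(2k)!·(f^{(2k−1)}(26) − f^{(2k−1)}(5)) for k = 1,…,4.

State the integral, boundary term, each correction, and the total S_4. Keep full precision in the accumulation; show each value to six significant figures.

Integral: ∫_5^26 x^5 dx = 5.14834e+07.
Boundary: ½(f(5) + f(26)) = ½(3125.00 + 1.18814e+07) = 5.94225e+06.
Running total after boundary: 5.74256e+07.
Order-1 term: 1/12 · (2.28488e+06 − 3125.00) = 190146.
Running total after k=1: 5.76158e+07.
Order-2 term: −1/720 · (40560.0 − 1500.00) = -54.2500.
Running total after k=2: 5.76157e+07.
Order-3 term: 1/30240 · (120.000 − 120.000) = 0.00000.
Running total after k=3: 5.76157e+07.
Order-4 term: −1/1209600 · (0.00000 − 0.00000) = 0.00000.

S_4 ≈ 5.76157e+07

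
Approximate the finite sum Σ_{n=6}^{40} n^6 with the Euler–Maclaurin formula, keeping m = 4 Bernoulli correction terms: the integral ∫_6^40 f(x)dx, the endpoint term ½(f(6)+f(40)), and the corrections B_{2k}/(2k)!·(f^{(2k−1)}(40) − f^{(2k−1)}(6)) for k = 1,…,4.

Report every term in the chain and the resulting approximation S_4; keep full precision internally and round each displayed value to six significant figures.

Integral: ∫_6^40 x^6 dx = 2.34057e+10.
Endpoint term: (f(6) + f(40))/2 = (46656.0 + 4.09600e+09)/2 = 2.04802e+09.
Running total after boundary: 2.54537e+10.
k=1: B_{2}/(2)! × [f^{(1)}(40) − f^{(1)}(6)] = 1/12 × (6.14400e+08 − 46656.0) = 5.11961e+07.
After k=1: 2.55049e+10.
k=2: B_{4}/(4)! × [f^{(3)}(40) − f^{(3)}(6)] = −1/720 × (7.68000e+06 − 25920.0) = -10630.7.
After k=2: 2.55049e+10.
k=3: B_{6}/(6)! × [f^{(5)}(40) − f^{(5)}(6)] = 1/30240 × (28800.0 − 4320.00) = 0.809524.
After k=3: 2.55049e+10.
k=4: B_{8}/(8)! × [f^{(7)}(40) − f^{(7)}(6)] = −1/1209600 × (0.00000 − 0.00000) = 0.00000.

S_4 ≈ 2.55049e+10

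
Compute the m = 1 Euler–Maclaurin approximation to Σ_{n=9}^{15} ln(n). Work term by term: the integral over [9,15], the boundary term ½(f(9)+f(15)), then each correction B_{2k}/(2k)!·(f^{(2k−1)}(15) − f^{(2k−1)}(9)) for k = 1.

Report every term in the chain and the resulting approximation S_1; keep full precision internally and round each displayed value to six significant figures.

Integral: ∫_9^15 ln(x) dx = 14.8457.
½[f(9) + f(15)] = ½[2.19722 + 2.70805] = 2.45264.
Running total after boundary: 17.2984.
k=1: B_{2}/(2)! × [f^{(1)}(15) − f^{(1)}(9)] = 1/12 × (0.0666667 − 0.111111) = -0.00370370.

S_1 ≈ 17.2947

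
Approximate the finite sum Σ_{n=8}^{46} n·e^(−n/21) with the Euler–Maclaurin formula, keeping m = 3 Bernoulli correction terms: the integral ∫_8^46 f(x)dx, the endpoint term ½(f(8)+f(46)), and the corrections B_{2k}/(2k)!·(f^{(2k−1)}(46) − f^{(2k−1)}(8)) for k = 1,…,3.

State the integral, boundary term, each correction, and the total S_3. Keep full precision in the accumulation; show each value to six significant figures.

S_3 ≈ 263.943

The integral term ∫_8^46 x·e^(−x/21) dx = 258.683.
Endpoint term: (f(8) + f(46))/2 = (5.46568 + 5.14572)/2 = 5.30570.
Running total after boundary: 263.989.
Order-1 term: 1/12 · (-0.133171 − 0.422940) = -0.0463425.
After k=1: 263.943.
Order-2 term: −1/720 · (0.000205343 − 0.00405751) = 5.35023e-06.
After k=2: 263.943.
Order-3 term: 1/30240 · (1.61601e-06 − 1.62267e-05) = -4.83157e-10.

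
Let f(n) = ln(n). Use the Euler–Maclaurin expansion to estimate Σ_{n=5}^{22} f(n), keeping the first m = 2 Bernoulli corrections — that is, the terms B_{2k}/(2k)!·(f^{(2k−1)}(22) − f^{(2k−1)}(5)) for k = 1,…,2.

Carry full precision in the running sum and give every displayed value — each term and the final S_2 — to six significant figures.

The integral term ∫_5^22 ln(x) dx = 42.9557.
½[f(5) + f(22)] = ½[1.60944 + 3.09104] = 2.35024.
Integral + boundary = 45.3060.
k=1: B_{2}/(2)! × [f^{(1)}(22) − f^{(1)}(5)] = 1/12 × (0.0454545 − 0.200000) = -0.0128788.
Running total after k=1: 45.2931.
k=2: B_{4}/(4)! × [f^{(3)}(22) − f^{(3)}(5)] = −1/720 × (0.000187829 − 0.0160000) = 2.19613e-05.

S_2 ≈ 45.2931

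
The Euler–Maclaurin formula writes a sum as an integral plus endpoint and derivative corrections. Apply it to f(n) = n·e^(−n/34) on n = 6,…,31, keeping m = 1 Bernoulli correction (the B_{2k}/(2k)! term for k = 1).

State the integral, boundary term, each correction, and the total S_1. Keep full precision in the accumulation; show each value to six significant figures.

S_1 ≈ 260.662

The integral term ∫_6^31 x·e^(−x/34) dx = 251.974.
½[f(6) + f(31)] = ½[5.02934 + 12.4562] = 8.74280.
Running total after boundary: 260.717.
k=1: B_{2}/(2)! × [f^{(1)}(31) − f^{(1)}(6)] = 1/12 × (0.0354542 − 0.690302) = -0.0545706.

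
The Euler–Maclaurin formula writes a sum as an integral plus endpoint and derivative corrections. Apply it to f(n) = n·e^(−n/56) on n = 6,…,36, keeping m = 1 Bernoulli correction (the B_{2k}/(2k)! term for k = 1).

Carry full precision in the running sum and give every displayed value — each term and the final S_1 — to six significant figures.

The integral term ∫_6^36 x·e^(−x/56) dx = 410.376.
½[f(6) + f(36)] = ½[5.39038 + 18.9284] = 12.1594.
Running total after boundary: 422.535.
k=1: B_{2}/(2)! × [f^{(1)}(36) − f^{(1)}(6)] = 1/12 × (0.187781 − 0.802140) = -0.0511966.

S_1 ≈ 422.484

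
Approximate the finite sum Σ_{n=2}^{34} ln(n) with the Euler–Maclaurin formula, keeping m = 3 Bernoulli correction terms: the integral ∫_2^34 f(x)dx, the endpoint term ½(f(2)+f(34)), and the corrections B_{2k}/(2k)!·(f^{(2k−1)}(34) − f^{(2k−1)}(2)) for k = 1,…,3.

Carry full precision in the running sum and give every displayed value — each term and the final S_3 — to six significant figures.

The integral term ∫_2^34 ln(x) dx = 86.5100.
Endpoint term: (f(2) + f(34))/2 = (0.693147 + 3.52636)/2 = 2.10975.
Running total after boundary: 88.6197.
Correction k=1: B_{2}/2! · (f^{(1)}(34) − f^{(1)}(2)) = 1/12 · (0.0294118 − 0.500000) = -0.0392157.
Partial sum through k=1: 88.5805.
Correction k=2: B_{4}/4! · (f^{(3)}(34) − f^{(3)}(2)) = −1/720 · (5.08854e-05 − 0.250000) = 0.000347152.
Partial sum through k=2: 88.5808.
Correction k=3: B_{6}/6! · (f^{(5)}(34) − f^{(5)}(2)) = 1/30240 · (5.28222e-07 − 0.750000) = -2.48016e-05.

S_3 ≈ 88.5808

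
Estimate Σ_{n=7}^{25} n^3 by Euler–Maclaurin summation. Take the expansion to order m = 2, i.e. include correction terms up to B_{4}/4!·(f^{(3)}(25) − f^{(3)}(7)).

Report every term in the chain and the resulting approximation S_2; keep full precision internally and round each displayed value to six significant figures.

∫_7^25 x^3 dx evaluates to 97056.0.
½[f(7) + f(25)] = ½[343.000 + 15625.0] = 7984.00.
So far: 105040.
Correction k=1: B_{2}/2! · (f^{(1)}(25) − f^{(1)}(7)) = 1/12 · (1875.00 − 147.000) = 144.000.
Running total after k=1: 105184.
Correction k=2: B_{4}/4! · (f^{(3)}(25) − f^{(3)}(7)) = −1/720 · (6.00000 − 6.00000) = 0.00000.

S_2 ≈ 105184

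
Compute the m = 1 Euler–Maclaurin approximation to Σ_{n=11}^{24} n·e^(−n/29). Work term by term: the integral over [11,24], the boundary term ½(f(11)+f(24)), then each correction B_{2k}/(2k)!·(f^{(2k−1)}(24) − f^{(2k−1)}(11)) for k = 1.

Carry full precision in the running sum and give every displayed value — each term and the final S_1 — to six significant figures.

The integral term ∫_11^24 x·e^(−x/29) dx = 121.999.
Boundary: ½(f(11) + f(24)) = ½(7.52767 + 10.4905) = 9.00907.
So far: 131.008.
Correction k=1: B_{2}/2! · (f^{(1)}(24) − f^{(1)}(11)) = 1/12 · (0.0753626 − 0.424759) = -0.0291163.

S_1 ≈ 130.979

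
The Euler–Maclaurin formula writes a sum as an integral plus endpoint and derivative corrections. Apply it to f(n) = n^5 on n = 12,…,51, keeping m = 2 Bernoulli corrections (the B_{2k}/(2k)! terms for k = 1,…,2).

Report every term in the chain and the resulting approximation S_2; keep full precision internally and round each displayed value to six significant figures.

The integral term ∫_12^51 x^5 dx = 2.93222e+09.
½[f(12) + f(51)] = ½[248832 + 3.45025e+08] = 1.72637e+08.
So far: 3.10485e+09.
Order-1 term: 1/12 · (3.38260e+07 − 103680) = 2.81019e+06.
Partial sum through k=1: 3.10766e+09.
Order-2 term: −1/720 · (156060 − 8640.00) = -204.750.

S_2 ≈ 3.10766e+09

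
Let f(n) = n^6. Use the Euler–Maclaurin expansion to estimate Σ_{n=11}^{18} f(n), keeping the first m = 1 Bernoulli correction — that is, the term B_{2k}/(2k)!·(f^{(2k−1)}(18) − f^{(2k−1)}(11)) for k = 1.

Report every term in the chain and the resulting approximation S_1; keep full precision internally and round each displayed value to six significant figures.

∫_11^18 x^6 dx evaluates to 8.46761e+07.
½[f(11) + f(18)] = ½[1.77156e+06 + 3.40122e+07] = 1.78919e+07.
So far: 1.02568e+08.
Correction k=1: B_{2}/2! · (f^{(1)}(18) − f^{(1)}(11)) = 1/12 · (1.13374e+07 − 966306) = 864258.

S_1 ≈ 1.03432e+08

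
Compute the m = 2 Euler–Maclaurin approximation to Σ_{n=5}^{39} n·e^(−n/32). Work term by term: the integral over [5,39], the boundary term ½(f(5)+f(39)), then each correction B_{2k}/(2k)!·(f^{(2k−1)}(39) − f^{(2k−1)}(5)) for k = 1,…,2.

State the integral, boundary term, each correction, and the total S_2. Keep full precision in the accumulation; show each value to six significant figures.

S_2 ≈ 348.964

Integral: ∫_5^39 x·e^(−x/32) dx = 341.127.
Endpoint term: (f(5) + f(39))/2 = (4.27673 + 11.5284)/2 = 7.90255.
So far: 349.030.
k=1: B_{2}/(2)! × [f^{(1)}(39) − f^{(1)}(5)] = 1/12 × (-0.0646624 − 0.721698) = -0.0655300.
Partial sum through k=1: 348.964.
k=2: B_{4}/(4)! × [f^{(3)}(39) − f^{(3)}(5)] = −1/720 × (0.000514196 − 0.00237538) = 2.58498e-06.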